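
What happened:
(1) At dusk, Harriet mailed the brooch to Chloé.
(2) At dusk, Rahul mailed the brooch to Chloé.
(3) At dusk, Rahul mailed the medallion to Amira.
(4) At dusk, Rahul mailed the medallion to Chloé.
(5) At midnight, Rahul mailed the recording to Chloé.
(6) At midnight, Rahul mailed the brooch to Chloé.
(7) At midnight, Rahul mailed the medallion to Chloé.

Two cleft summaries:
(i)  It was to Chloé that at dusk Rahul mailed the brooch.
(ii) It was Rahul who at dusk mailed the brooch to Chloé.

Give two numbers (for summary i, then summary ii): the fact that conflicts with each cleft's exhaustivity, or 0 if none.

Summary (i) focuses "Chloé" (the recipient); background agent = Rahul, thing = the brooch, setting = at dusk. No fact matches that background with a different recipient, so 0.
Summary (ii) focuses "Rahul" (the agent); background thing = the brooch, recipient = Chloé, setting = at dusk. Fact (1) matches that background with agent = Harriet — refutes (ii).

0, 1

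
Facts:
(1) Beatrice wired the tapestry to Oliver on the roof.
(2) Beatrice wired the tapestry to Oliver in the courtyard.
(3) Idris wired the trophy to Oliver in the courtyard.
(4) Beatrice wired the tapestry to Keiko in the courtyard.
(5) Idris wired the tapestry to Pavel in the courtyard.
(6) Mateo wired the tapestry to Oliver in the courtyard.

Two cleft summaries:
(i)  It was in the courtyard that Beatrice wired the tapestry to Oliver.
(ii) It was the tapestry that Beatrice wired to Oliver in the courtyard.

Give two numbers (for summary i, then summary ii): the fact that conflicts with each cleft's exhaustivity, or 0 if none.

1, 0

Summary (i) focuses "in the courtyard" (the setting); background Beatrice as agent and the tapestry as thing and Oliver as recipient. Fact (1) matches that background with setting = on the roof — refutes (i).
Summary (ii) focuses "the tapestry" (the thing); background Beatrice as agent and Oliver as recipient and in the courtyard as setting. No fact matches that background with a different thing, so 0.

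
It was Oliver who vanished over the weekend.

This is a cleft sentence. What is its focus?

In an it-cleft "It was X that/who ...", the clefted constituent X is the focus; the that/who-clause expresses the presupposed open proposition.
Here the focus is "Oliver". The backgrounded (presupposed) material includes "over the weekend".

Oliver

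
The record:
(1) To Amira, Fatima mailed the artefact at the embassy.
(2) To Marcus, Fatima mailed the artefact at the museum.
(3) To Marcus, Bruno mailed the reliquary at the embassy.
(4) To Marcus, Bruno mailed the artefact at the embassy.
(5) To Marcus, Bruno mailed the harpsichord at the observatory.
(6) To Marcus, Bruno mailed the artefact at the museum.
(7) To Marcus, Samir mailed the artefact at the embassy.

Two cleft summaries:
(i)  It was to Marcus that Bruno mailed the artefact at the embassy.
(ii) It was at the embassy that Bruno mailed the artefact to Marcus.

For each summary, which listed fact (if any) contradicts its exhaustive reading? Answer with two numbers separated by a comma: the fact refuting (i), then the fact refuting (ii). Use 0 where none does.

(i): focus "Marcus". No fact shares same agent, thing, setting (Bruno / the artefact / at the embassy) with a different recipient. 0.
(ii): focus "at the embassy". Looking for same agent, thing, recipient (Bruno / the artefact / Marcus) with some other setting — fact (6) has at the museum there. Refuted.

0, 6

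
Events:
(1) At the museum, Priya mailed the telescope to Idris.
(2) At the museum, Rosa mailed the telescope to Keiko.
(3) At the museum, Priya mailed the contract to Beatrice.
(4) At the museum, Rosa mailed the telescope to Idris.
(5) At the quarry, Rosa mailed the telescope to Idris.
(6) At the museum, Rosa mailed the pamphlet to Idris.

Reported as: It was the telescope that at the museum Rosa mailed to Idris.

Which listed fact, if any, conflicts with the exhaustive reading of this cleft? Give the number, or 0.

The cleft puts "the telescope" in focus and presupposes the open proposition with same agent, recipient, setting (Rosa / Idris / at the museum).
Exhaustivity: the telescope is the only thing satisfying that background.
Fact (6) shares the background but with thing = the pamphlet; exhaustivity is violated.

6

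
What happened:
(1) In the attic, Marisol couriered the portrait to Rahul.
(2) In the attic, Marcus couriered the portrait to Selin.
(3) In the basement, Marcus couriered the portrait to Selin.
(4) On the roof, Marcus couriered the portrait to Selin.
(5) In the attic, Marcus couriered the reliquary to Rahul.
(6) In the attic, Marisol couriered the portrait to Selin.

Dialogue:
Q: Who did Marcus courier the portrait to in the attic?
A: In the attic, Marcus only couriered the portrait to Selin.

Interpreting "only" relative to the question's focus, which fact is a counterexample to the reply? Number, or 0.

Answering "Who did ... to ...?" puts focus on the recipient — here, "Selin".
So "only" ranges over recipients; the rest (same agent, thing, setting (Marcus / the portrait / in the attic)) is presupposed.
No listed fact shares that background with another recipient. Nothing contradicts the reply.
(Fact (3) would refute a reading with focus on the setting — but that is not what the question asks.)

0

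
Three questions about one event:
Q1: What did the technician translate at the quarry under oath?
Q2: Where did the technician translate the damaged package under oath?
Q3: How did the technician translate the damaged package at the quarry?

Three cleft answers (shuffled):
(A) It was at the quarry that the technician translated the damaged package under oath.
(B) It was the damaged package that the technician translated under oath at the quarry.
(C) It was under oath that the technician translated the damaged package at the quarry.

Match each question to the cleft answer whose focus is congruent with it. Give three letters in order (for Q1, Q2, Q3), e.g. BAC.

Q1 asks about the direct object; cleft (B) focuses "the damaged package", which is the direct object — so Q1 → B.
Q2 asks about the location; cleft (A) focuses "at the quarry", which is the location — so Q2 → A.
Q3 asks about the manner; cleft (C) focuses "under oath", which is the manner — so Q3 → C.
Mapping: Q1→B, Q2→A, Q3→C.

BAC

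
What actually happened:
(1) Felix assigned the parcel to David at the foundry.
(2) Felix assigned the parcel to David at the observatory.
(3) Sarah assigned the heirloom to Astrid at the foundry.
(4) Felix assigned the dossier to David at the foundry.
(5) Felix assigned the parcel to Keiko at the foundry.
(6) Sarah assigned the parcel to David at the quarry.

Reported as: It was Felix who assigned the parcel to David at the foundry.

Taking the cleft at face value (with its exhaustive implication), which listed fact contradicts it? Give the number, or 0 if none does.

0

Focus of the cleft: "Felix" (the agent). Presupposed background: thing = the parcel, recipient = David, setting = at the foundry.
Exhaustivity: Felix is the only agent satisfying that background.
Every other fact differs from the presupposition on some backgrounded slot, so none challenges the exhaustivity.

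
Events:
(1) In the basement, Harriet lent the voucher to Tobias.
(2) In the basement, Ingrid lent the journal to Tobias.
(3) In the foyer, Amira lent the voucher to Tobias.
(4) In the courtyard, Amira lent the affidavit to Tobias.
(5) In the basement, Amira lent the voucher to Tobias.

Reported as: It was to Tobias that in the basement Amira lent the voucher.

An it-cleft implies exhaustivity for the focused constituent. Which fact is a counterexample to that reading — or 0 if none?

Focus of the cleft: "Tobias" (the recipient). Presupposed background: same agent, thing, setting (Amira / the voucher / in the basement).
Exhaustivity: Tobias is the only recipient satisfying that background.
Every other fact differs from the presupposition on some backgrounded slot, so none challenges the exhaustivity.

0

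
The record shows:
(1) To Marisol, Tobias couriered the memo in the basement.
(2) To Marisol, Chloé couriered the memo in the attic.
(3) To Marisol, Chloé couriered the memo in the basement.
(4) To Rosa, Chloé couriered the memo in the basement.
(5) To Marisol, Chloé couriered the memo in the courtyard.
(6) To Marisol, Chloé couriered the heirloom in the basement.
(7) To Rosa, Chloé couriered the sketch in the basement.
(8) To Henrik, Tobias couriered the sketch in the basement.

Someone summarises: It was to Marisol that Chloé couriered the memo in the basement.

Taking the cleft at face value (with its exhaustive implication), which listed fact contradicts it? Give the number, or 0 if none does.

The cleft puts "Marisol" in focus and presupposes the open proposition with Chloé as agent and the memo as thing and in the basement as setting.
Exhaustivity: Marisol is the only recipient satisfying that background.
But fact (4) also has Chloé as agent and the memo as thing and in the basement as setting, with recipient = Rosa — so the exhaustive reading fails.

4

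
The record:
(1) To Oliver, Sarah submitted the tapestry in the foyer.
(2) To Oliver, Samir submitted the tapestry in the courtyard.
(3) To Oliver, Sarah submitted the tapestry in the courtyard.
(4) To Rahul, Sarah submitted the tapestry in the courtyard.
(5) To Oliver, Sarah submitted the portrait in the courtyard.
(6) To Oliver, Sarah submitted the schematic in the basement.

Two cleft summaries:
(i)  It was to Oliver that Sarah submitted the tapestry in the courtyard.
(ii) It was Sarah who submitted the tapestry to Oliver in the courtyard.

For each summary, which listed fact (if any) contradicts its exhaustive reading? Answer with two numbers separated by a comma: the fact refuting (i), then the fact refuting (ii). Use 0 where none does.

4, 2

(i): focus "Oliver". Looking for Sarah as agent and the tapestry as thing and in the courtyard as setting with some other recipient — fact (4) has Rahul there. Refuted.
(ii): focus "Sarah". Looking for the tapestry as thing and Oliver as recipient and in the courtyard as setting with some other agent — fact (2) has Samir there. Refuted.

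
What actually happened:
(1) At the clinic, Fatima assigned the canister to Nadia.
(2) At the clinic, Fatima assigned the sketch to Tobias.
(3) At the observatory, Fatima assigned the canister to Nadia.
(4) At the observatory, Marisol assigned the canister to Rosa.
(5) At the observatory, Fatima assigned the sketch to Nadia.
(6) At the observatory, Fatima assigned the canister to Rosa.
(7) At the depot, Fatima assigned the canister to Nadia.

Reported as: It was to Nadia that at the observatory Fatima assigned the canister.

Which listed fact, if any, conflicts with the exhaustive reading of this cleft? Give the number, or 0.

The cleft puts "Nadia" in focus and presupposes the open proposition with Fatima as agent and the canister as thing and at the observatory as setting.
The exhaustive reading says no other recipient fits that background.
But fact (6) also has Fatima as agent and the canister as thing and at the observatory as setting, with recipient = Rosa — so the exhaustive reading fails.

6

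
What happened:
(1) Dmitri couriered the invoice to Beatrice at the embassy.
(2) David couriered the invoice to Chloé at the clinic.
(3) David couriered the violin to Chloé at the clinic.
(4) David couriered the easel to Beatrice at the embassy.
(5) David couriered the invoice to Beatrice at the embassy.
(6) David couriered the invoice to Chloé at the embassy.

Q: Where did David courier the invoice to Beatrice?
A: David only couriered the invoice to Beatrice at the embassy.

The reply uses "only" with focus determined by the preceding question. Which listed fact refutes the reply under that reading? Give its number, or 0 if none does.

Answering "Where did ...?" puts focus on the setting — here, "at the embassy".
"Only" then excludes alternative settings while the background — David as agent and the invoice as thing and Beatrice as recipient — is held fixed.
No fact keeps David as agent and the invoice as thing and Beatrice as recipient while changing the setting; every other fact differs on something backgrounded. The reply stands.
(Fact (6) would refute a reading with focus on the recipient — but that is not what the question asks.)

0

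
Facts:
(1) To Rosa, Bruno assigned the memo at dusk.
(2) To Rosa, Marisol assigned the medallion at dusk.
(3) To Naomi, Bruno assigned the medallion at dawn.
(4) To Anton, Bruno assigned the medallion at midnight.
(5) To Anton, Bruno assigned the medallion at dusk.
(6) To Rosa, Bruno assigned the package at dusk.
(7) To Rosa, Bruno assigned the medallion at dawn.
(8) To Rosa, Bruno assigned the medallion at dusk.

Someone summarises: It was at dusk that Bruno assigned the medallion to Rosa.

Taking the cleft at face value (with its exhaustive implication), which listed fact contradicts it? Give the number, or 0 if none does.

The cleft puts "at dusk" in focus and presupposes the open proposition with agent = Bruno, thing = the medallion, recipient = Rosa.
Exhaustivity: at dusk is the only setting satisfying that background.
But fact (7) also has agent = Bruno, thing = the medallion, recipient = Rosa, with setting = at dawn — so the exhaustive reading fails.

7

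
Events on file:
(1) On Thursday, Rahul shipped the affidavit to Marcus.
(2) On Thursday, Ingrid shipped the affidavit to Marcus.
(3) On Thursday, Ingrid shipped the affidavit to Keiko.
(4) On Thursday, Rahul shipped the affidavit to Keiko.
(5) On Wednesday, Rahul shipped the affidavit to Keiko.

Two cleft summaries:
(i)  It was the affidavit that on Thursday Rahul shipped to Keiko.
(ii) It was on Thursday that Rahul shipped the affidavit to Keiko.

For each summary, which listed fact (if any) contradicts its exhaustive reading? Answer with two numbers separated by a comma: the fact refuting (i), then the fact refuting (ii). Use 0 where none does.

0, 5

Summary (i) focuses "the affidavit" (the thing); background same agent, recipient, setting (Rahul / Keiko / on Thursday). No fact matches that background with a different thing, so 0.
Summary (ii) focuses "on Thursday" (the setting); background same agent, thing, recipient (Rahul / the affidavit / Keiko). Fact (5) matches that background with setting = on Wednesday — refutes (ii).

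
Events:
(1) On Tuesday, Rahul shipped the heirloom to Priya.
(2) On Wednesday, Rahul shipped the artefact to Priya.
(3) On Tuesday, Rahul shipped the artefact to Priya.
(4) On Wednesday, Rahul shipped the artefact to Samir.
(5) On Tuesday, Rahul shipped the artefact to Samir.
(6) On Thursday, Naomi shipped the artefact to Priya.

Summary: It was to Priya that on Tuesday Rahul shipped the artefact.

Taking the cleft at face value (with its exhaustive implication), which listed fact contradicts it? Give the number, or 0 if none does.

The cleft puts "Priya" in focus and presupposes the open proposition with same agent, thing, setting (Rahul / the artefact / on Tuesday).
The exhaustive reading says no other recipient fits that background.
But fact (5) also has same agent, thing, setting (Rahul / the artefact / on Tuesday), with recipient = Samir — so the exhaustive reading fails.

5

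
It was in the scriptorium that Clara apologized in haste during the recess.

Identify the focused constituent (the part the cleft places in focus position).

In an it-cleft "It was X that/who ...", the clefted constituent X is the focus; the that/who-clause expresses the presupposed open proposition.
Here the focus is "in the scriptorium". The backgrounded (presupposed) material includes "Clara", "during the recess" and "in haste".

in the scriptorium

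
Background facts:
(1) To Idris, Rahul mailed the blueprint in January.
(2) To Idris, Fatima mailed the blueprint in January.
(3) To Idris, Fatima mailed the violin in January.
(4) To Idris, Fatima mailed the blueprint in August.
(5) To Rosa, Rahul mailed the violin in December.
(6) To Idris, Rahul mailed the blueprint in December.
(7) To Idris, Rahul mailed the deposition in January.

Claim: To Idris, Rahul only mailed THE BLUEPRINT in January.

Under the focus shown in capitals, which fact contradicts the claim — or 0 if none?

The capitals mark "the blueprint" as focus. So "only" rules out other things, with the rest (agent = Rahul, recipient = Idris, setting = in January) as background.
Fact (7) matches on agent = Rahul, recipient = Idris, setting = in January, but has thing = the deposition instead. That refutes the claim.

7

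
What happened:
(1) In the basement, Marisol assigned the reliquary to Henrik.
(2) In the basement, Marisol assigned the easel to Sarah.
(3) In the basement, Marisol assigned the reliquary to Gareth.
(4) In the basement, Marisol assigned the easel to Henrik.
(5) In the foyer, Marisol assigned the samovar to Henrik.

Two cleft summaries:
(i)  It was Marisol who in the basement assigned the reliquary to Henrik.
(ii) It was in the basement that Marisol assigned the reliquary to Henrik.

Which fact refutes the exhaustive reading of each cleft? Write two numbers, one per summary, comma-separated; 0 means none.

0, 0

Summary (i) focuses "Marisol" (the agent); background thing = the reliquary, recipient = Henrik, setting = in the basement. No fact matches that background with a different agent, so 0.
Summary (ii) focuses "in the basement" (the setting); background agent = Marisol, thing = the reliquary, recipient = Henrik. No fact matches that background with a different setting, so 0.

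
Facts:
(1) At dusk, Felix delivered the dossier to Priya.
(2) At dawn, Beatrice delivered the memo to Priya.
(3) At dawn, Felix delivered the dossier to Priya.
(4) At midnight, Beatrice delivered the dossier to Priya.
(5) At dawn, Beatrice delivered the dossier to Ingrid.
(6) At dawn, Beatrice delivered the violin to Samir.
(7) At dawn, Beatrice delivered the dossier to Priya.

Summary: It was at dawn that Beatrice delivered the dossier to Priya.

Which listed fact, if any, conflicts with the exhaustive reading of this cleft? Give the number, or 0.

The cleft puts "at dawn" in focus and presupposes the open proposition with same agent, thing, recipient (Beatrice / the dossier / Priya).
Exhaustivity: at dawn is the only setting satisfying that background.
Fact (4) shares the background but with setting = at midnight; exhaustivity is violated.

4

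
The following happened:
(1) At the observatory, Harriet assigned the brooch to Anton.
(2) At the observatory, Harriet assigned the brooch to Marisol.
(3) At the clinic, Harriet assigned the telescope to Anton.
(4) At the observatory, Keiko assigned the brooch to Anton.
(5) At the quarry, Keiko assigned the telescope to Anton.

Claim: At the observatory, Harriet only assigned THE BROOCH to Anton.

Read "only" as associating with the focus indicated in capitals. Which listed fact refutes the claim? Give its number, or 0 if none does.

Focus (in capitals) is "the brooch" — the thing. "Only" excludes alternative things while holding fixed Harriet as agent and Anton as recipient and at the observatory as setting.
No fact matches Harriet as agent and Anton as recipient and at the observatory as setting with a different thing — every other fact differs on at least one backgrounded slot. So no fact refutes it.

0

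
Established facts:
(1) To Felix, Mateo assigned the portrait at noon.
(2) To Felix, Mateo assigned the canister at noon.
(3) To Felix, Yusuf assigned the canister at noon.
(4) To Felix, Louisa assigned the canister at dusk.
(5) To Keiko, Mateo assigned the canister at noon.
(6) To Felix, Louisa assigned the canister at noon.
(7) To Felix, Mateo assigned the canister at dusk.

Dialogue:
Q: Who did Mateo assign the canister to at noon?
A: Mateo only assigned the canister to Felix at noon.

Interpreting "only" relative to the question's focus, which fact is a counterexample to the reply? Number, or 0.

The question "Who did ... to ...?" targets the recipient, so in the reply the focus falls on "Felix".
So "only" ranges over recipients; the rest (agent = Mateo, thing = the canister, setting = at noon) is presupposed.
Fact (5) keeps agent = Mateo, thing = the canister, setting = at noon but has recipient = Keiko; that refutes the reply.
(Fact (7) would refute a reading with focus on the setting — but that is not what the question asks.)

5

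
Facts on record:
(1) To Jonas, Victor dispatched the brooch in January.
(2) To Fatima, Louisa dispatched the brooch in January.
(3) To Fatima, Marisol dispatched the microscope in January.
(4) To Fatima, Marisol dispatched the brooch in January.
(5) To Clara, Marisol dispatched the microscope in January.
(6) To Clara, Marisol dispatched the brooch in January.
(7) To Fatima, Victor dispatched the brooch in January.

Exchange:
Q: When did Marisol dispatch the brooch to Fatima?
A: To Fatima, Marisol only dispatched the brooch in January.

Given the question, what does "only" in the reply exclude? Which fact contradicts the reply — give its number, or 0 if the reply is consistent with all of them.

The question "When did ...?" targets the setting, so in the reply the focus falls on "in January".
So "only" ranges over settings; the rest (Marisol as agent and the brooch as thing and Fatima as recipient) is presupposed.
No fact keeps Marisol as agent and the brooch as thing and Fatima as recipient while changing the setting; every other fact differs on something backgrounded. The reply stands.
(Fact (6) would refute a reading with focus on the recipient — but that is not what the question asks.)

0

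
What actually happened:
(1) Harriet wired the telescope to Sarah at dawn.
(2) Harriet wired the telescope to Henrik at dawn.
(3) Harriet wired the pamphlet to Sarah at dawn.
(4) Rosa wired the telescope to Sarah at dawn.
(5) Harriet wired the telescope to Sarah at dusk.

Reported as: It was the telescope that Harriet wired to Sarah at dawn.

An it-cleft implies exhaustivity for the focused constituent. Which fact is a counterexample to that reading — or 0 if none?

The cleft puts "the telescope" in focus and presupposes the open proposition with same agent, recipient, setting (Harriet / Sarah / at dawn).
Exhaustivity: the telescope is the only thing satisfying that background.
Fact (3) shares the background but with thing = the pamphlet; exhaustivity is violated.

3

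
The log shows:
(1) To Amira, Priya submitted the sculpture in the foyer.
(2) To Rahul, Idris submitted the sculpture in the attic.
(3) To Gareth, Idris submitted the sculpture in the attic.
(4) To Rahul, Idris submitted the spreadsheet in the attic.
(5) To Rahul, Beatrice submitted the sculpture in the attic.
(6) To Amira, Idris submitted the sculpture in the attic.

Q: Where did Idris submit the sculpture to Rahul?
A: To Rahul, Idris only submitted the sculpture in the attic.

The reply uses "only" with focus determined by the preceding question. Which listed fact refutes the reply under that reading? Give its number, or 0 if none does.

Answering "Where did ...?" puts focus on the setting — here, "in the attic".
So "only" ranges over settings; the rest (Idris as agent and the sculpture as thing and Rahul as recipient) is presupposed.
No fact keeps Idris as agent and the sculpture as thing and Rahul as recipient while changing the setting; every other fact differs on something backgrounded. The reply stands.
(Fact (3) would refute a reading with focus on the recipient — but that is not what the question asks.)

0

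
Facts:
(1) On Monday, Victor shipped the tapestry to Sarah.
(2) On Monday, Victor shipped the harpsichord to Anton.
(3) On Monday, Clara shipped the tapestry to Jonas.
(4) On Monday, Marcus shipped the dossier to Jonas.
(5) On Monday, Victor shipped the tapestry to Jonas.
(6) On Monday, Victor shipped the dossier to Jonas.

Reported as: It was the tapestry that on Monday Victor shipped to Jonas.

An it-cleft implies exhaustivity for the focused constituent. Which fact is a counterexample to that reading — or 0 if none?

6

The cleft puts "the tapestry" in focus and presupposes the open proposition with agent = Victor, recipient = Jonas, setting = on Monday.
The exhaustive reading says no other thing fits that background.
But fact (6) also has agent = Victor, recipient = Jonas, setting = on Monday, with thing = the dossier — so the exhaustive reading fails.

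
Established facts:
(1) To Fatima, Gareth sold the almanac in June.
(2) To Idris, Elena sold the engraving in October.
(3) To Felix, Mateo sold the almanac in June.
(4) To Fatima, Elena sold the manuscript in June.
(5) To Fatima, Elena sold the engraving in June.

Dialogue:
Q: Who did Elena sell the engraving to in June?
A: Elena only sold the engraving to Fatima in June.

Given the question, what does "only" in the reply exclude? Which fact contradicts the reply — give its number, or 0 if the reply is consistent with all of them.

The question "Who did ... to ...?" targets the recipient, so in the reply the focus falls on "Fatima".
So "only" ranges over recipients; the rest (Elena as agent and the engraving as thing and in June as setting) is presupposed.
No listed fact shares that background with another recipient. Nothing contradicts the reply.
(Fact (4) would refute a reading with focus on the thing — but that is not what the question asks.)

0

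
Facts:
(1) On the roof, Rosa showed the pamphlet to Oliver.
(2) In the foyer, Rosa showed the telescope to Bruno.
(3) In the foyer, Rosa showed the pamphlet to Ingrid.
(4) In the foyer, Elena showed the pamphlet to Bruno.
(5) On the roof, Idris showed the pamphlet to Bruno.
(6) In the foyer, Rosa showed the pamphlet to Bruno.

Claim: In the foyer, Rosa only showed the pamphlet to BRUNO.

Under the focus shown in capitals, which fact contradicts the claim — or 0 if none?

3

Focus (in capitals) is "Bruno" — the recipient. "Only" excludes alternative recipients while holding fixed agent = Rosa, thing = the pamphlet, setting = in the foyer.
Fact (3) matches on agent = Rosa, thing = the pamphlet, setting = in the foyer, but has recipient = Ingrid instead. That refutes the claim.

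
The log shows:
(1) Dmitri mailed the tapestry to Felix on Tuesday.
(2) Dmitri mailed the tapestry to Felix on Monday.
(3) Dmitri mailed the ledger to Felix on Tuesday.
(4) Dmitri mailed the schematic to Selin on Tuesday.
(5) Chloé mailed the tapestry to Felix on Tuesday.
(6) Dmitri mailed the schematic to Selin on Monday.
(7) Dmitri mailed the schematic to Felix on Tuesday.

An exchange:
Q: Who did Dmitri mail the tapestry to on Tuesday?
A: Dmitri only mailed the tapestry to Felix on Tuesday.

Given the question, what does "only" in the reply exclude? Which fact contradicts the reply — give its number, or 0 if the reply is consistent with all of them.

0

Answering "Who did ... to ...?" puts focus on the recipient — here, "Felix".
So "only" ranges over recipients; the rest (agent = Dmitri, thing = the tapestry, setting = on Tuesday) is presupposed.
No listed fact shares that background with another recipient. Nothing contradicts the reply.
(Fact (2) would refute a reading with focus on the setting — but that is not what the question asks.)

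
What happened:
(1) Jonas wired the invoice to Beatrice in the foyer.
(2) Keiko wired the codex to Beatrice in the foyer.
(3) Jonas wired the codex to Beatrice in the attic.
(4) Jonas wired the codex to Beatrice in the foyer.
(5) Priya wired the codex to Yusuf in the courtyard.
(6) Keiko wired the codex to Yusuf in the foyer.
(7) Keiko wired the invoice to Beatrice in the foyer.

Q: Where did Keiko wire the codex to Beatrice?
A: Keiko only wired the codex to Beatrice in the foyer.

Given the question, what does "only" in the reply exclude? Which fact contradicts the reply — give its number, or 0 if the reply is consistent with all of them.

0

The question "Where did ...?" targets the setting, so in the reply the focus falls on "in the foyer".
So "only" ranges over settings; the rest (Keiko as agent and the codex as thing and Beatrice as recipient) is presupposed.
No fact keeps Keiko as agent and the codex as thing and Beatrice as recipient while changing the setting; every other fact differs on something backgrounded. The reply stands.
(Fact (7) would refute a reading with focus on the thing — but that is not what the question asks.)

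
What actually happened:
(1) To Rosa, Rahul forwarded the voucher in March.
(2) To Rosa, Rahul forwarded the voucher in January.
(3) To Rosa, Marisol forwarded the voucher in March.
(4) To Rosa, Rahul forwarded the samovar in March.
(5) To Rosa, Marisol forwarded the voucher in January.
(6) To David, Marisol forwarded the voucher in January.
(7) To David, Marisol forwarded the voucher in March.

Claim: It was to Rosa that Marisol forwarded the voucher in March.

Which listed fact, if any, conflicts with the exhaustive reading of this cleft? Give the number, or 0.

7

Focus of the cleft: "Rosa" (the recipient). Presupposed background: agent = Marisol, thing = the voucher, setting = in March.
The exhaustive reading says no other recipient fits that background.
But fact (7) also has agent = Marisol, thing = the voucher, setting = in March, with recipient = David — so the exhaustive reading fails.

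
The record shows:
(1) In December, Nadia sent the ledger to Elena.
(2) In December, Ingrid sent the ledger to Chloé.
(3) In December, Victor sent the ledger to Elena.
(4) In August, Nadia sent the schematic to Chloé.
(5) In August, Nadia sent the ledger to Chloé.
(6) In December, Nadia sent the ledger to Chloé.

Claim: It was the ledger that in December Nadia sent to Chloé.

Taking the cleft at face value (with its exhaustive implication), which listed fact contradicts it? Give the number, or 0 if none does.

0

The cleft puts "the ledger" in focus and presupposes the open proposition with Nadia as agent and Chloé as recipient and in December as setting.
The exhaustive reading says no other thing fits that background.
Every other fact differs from the presupposition on some backgrounded slot, so none challenges the exhaustivity.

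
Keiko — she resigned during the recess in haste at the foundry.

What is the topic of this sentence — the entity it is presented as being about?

Keiko

The construction explicitly marks "Keiko" as what the sentence is about — the topic.
The remainder of the clause is the comment (what is said about the topic).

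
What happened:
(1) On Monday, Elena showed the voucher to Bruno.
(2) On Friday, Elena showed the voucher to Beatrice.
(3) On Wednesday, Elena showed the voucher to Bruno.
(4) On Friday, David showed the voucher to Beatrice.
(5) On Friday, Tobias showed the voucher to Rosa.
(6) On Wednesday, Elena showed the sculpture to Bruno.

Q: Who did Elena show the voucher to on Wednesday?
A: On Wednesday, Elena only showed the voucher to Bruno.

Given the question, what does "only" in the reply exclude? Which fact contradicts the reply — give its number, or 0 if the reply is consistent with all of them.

The question "Who did ... to ...?" targets the recipient, so in the reply the focus falls on "Bruno".
So "only" ranges over recipients; the rest (Elena as agent and the voucher as thing and on Wednesday as setting) is presupposed.
No listed fact shares that background with another recipient. Nothing contradicts the reply.
(Fact (6) would refute a reading with focus on the thing — but that is not what the question asks.)

0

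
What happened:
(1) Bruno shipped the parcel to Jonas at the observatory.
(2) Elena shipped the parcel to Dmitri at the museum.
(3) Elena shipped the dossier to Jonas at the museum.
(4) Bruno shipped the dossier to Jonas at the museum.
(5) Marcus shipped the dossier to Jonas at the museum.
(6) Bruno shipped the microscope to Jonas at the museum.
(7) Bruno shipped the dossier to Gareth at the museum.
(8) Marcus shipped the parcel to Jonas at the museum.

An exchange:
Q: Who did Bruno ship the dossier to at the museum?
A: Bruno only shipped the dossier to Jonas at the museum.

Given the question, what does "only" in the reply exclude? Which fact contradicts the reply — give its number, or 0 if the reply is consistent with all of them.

The question "Who did ... to ...?" targets the recipient, so in the reply the focus falls on "Jonas".
"Only" then excludes alternative recipients while the background — agent = Bruno, thing = the dossier, setting = at the museum — is held fixed.
Fact (7) keeps agent = Bruno, thing = the dossier, setting = at the museum but has recipient = Gareth; that refutes the reply.
(Fact (6) would refute a reading with focus on the thing — but that is not what the question asks.)

7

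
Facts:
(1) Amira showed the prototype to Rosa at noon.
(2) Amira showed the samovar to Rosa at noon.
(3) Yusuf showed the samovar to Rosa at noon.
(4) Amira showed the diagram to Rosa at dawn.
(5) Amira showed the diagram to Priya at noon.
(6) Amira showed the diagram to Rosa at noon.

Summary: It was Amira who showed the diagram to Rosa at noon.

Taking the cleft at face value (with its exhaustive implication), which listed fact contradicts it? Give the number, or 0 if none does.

0

Focus of the cleft: "Amira" (the agent). Presupposed background: same thing, recipient, setting (the diagram / Rosa / at noon).
Exhaustivity: Amira is the only agent satisfying that background.
No listed fact matches the background with a different agent. Exhaustivity holds.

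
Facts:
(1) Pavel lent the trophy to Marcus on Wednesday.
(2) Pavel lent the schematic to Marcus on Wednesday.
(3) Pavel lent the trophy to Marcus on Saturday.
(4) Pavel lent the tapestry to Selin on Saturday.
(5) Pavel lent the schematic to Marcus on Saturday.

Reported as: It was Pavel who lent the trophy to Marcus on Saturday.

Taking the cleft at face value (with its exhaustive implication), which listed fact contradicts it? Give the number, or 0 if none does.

The cleft puts "Pavel" in focus and presupposes the open proposition with thing = the trophy, recipient = Marcus, setting = on Saturday.
The exhaustive reading says no other agent fits that background.
No listed fact matches the background with a different agent. Exhaustivity holds.

0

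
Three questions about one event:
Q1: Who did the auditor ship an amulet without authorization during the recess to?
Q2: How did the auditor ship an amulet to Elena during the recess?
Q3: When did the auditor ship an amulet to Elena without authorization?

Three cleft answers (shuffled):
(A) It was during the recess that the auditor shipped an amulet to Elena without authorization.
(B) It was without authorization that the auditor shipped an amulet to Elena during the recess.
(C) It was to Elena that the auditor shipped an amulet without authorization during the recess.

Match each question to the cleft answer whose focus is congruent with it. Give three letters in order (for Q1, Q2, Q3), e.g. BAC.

Q1 asks about the recipient; cleft (C) focuses "to Elena", which is the recipient — so Q1 → C.
Q2 asks about the manner; cleft (B) focuses "without authorization", which is the manner — so Q2 → B.
Q3 asks about the time; cleft (A) focuses "during the recess", which is the time — so Q3 → A.
Mapping: Q1→C, Q2→B, Q3→A.

CBA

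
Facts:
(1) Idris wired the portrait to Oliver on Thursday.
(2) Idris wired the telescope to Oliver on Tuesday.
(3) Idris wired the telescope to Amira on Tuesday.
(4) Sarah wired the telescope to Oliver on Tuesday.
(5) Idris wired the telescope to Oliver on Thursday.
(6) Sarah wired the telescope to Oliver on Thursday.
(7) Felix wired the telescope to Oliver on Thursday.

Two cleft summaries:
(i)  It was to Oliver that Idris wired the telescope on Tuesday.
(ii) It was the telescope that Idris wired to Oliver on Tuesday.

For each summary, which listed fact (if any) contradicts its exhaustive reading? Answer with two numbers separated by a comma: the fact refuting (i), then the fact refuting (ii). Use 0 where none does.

3, 0

(i): focus "Oliver". Looking for agent = Idris, thing = the telescope, setting = on Tuesday with some other recipient — fact (3) has Amira there. Refuted.
(ii): focus "the telescope". No fact shares agent = Idris, recipient = Oliver, setting = on Tuesday with a different thing. 0.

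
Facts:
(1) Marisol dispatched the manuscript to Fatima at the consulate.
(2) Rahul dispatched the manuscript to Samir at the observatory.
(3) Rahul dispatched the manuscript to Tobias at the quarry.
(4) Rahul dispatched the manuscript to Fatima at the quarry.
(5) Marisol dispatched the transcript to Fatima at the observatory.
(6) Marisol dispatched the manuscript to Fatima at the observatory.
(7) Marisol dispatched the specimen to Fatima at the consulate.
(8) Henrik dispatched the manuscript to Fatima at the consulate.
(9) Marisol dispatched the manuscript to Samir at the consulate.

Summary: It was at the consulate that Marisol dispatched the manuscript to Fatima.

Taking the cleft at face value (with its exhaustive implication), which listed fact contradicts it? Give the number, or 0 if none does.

6

The cleft puts "at the consulate" in focus and presupposes the open proposition with agent = Marisol, thing = the manuscript, recipient = Fatima.
Exhaustivity: at the consulate is the only setting satisfying that background.
But fact (6) also has agent = Marisol, thing = the manuscript, recipient = Fatima, with setting = at the observatory — so the exhaustive reading fails.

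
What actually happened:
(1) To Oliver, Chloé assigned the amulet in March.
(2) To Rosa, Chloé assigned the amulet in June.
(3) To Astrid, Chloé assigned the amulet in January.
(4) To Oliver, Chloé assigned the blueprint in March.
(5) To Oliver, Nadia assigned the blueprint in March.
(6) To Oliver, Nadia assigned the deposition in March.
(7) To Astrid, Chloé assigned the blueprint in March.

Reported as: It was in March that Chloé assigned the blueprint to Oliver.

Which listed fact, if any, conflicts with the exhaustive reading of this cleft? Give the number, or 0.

Focus of the cleft: "in March" (the setting). Presupposed background: Chloé as agent and the blueprint as thing and Oliver as recipient.
Exhaustivity: in March is the only setting satisfying that background.
Every other fact differs from the presupposition on some backgrounded slot, so none challenges the exhaustivity.

0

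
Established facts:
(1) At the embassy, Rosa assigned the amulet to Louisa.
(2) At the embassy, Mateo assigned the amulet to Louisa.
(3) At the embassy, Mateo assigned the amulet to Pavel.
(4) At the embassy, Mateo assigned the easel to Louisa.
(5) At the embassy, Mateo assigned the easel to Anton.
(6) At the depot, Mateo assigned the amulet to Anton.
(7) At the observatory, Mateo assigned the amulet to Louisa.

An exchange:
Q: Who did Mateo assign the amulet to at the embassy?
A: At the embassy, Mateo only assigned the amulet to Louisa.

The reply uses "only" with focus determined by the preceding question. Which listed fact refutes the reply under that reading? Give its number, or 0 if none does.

The question "Who did ... to ...?" targets the recipient, so in the reply the focus falls on "Louisa".
So "only" ranges over recipients; the rest (agent = Mateo, thing = the amulet, setting = at the embassy) is presupposed.
Fact (3) keeps agent = Mateo, thing = the amulet, setting = at the embassy but has recipient = Pavel; that refutes the reply.
(Fact (4) would refute a reading with focus on the thing — but that is not what the question asks.)

3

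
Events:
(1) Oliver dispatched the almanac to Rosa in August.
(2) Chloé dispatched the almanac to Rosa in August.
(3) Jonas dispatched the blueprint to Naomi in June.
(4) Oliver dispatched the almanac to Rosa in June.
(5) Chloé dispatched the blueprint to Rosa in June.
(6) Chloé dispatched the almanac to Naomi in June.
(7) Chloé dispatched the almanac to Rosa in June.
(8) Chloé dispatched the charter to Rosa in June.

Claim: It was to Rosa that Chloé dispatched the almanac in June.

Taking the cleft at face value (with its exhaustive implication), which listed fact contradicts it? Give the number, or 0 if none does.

6

Focus of the cleft: "Rosa" (the recipient). Presupposed background: Chloé as agent and the almanac as thing and in June as setting.
Exhaustivity: Rosa is the only recipient satisfying that background.
But fact (6) also has Chloé as agent and the almanac as thing and in June as setting, with recipient = Naomi — so the exhaustive reading fails.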